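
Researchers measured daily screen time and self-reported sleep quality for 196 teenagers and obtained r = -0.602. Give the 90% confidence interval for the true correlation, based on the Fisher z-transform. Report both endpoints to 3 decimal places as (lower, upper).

z_r = atanh(-0.602) = -0.696278;  SE = 1/√(n−3) = 1/√193 = 0.071982
z-limits: -0.696278 ± 1.645·0.071982 = -0.696278 ± 0.118410 = [-0.814688, -0.577868]
ρ-limits: (tanh -0.814688, tanh -0.577868) = (-0.672, -0.521)

(-0.672, -0.521)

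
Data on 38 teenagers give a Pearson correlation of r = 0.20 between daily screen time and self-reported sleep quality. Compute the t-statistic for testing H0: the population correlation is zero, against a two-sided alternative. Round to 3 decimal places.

1.225

1 − r² = 1 − 0.0400 = 0.9600;  √(1−r²) = 0.979796
√(n−2) = √36 = 6.000000
t = r·√(n−2)/√(1−r²) = 0.20 · 6.000000 / 0.979796 = 1.225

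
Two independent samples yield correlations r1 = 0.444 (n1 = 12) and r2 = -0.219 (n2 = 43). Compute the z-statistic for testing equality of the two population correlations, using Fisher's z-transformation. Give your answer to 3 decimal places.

Fisher z-transforms: z1 = atanh(0.444) = 0.477202, z2 = atanh(-0.219) = -0.222605; difference d = 0.699807
Var(d) = 1/9 + 1/40 = 0.1111111 + 0.0250000 = 0.1361111
z = d/√Var(d) = 0.699807 / √0.1361111 = 0.699807 / 0.368932 = 1.897

1.897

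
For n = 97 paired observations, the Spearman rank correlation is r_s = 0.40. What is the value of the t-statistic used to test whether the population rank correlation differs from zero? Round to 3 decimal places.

4.254

t = r_s·√(n−2) / √(1−r_s²) with r_s = 0.40, n = 97
  = 0.40·√95 / √(1 − 0.1600)
  = 0.40·9.746794 / 0.916515
  = 3.898718 / 0.916515 = 4.254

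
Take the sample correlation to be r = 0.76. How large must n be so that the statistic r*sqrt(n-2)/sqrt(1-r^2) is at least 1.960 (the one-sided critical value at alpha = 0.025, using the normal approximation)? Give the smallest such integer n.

5

Need r·√(n−2)/√(1−r²) ≥ 1.960
√(n−2) ≥ 1.960·√(1−0.5776) / 0.76 = 1.960·0.649923 / 0.76 = 1.6761
n−2 ≥ 2.8093  ⇒  n ≥ 4.8093
Smallest integer n = 5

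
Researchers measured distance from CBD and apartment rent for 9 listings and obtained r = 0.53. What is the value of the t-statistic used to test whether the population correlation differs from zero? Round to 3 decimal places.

1 − r² = 1 − 0.2809 = 0.7191;  √(1−r²) = 0.847998
√(n−2) = √7 = 2.645751
t = r·√(n−2)/√(1−r²) = 0.53 · 2.645751 / 0.847998 = 1.654

1.654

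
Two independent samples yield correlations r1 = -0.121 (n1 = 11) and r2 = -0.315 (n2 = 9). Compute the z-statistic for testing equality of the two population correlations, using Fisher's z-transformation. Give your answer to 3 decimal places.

z1 = atanh(-0.121) = -0.121596,  z2 = atanh(-0.315) = -0.326087
SE = √(1/(n1−3) + 1/(n2−3)) = √(1/8 + 1/6) = √(0.1250000 + 0.1666667) = √0.2916667 = 0.540062
z = (z1 − z2)/SE = (-0.121596 − (-0.326087)) / 0.540062 = 0.204491 / 0.540062 = 0.379

0.379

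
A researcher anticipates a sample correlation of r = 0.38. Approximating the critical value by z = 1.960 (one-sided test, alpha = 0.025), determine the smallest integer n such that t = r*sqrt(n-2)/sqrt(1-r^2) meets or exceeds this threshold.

r√(n−2)/√(1−r²) ≥ 1.960  ⇔  n−2 ≥ (1.960)²·(1−r²)/r²
(1−r²)/r² = (1−0.1444)/0.1444 = 5.9252
n ≥ 2 + 3.8416·5.9252 = 2 + 22.7622 = 24.7622
⌈24.7622⌉ = 25

25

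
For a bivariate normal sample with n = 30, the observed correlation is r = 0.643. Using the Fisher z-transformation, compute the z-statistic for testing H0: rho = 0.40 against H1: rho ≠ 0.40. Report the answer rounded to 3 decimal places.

z_r = atanh(0.643) = 0.763272,  z_0 = atanh(0.40) = 0.423649
SE = 1/√(n−3) = 1/√27 = 0.192450
z = (z_r − z_0)/SE = (0.763272 − 0.423649) / 0.192450 = 0.339623 / 0.192450 = 1.765

1.765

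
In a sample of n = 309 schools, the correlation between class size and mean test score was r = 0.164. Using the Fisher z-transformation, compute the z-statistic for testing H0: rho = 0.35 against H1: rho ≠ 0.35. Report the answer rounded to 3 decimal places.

-3.498

Fisher z: atanh(0.164) = 0.165495, atanh(0.35) = 0.365444
z = (z_r − z_0)·√(n−3) = (0.165495 − 0.365444)·√306 = -0.199949 · 17.492856 = -3.498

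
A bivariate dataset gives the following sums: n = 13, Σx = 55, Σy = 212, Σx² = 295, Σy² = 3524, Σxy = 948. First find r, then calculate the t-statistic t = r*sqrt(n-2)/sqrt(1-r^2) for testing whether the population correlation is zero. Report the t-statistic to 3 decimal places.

4.301

Numerator: nΣxy − (Σx)(Σy) = 13·948 − (55)(212) = 664
Denominator: √[(nΣx²−(Σx)²)(nΣy²−(Σy)²)]
  nΣx²−(Σx)² = 13·295 − 3025 = 810;  nΣy²−(Σy)² = 13·3524 − 44944 = 868
  √(810·868) = √703080 = 838.4987
r = 664 / 838.4987 = 0.7919
t = r·√(n−2)/√(1−r²) = 0.7919·√11 / √(1−0.627106) = 2.626435 / 0.610650 = 4.301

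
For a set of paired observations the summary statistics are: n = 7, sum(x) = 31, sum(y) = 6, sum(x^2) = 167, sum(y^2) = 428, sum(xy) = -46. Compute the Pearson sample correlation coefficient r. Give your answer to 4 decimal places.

-0.6474

Numerator: nΣxy − (Σx)(Σy) = 7·(-46) − (31)(6) = -508
Denominator: √[(nΣx²−(Σx)²)(nΣy²−(Σy)²)]
  nΣx²−(Σx)² = 7·167 − 961 = 208;  nΣy²−(Σy)² = 7·428 − 36 = 2960
  √(208·2960) = √615680 = 784.6528
r = -508 / 784.6528 = -0.6474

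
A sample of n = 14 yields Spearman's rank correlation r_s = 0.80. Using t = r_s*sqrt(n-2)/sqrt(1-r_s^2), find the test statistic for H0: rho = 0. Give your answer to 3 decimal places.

4.619

t = r_s·√(n−2) / √(1−r_s²) with r_s = 0.80, n = 14
  = 0.80·√12 / √(1 − 0.6400)
  = 0.80·3.464102 / 0.600000
  = 2.771282 / 0.600000 = 4.619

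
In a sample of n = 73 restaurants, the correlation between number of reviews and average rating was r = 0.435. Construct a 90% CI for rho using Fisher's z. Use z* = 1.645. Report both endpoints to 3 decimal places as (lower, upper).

Fisher z: z_r = atanh(r) = ½·ln((1+0.435)/(1−0.435)) = 0.466047
SE(z) = 1/√(n−3) = 1/√70 = 0.119523
90% ⇒ z* = 1.645; margin = 1.645·0.119523 = 0.196615
CI on z-scale: (0.269432, 0.662662)
Back-transform: tanh(0.269432) = 0.263096, tanh(0.662662) = 0.580132

(0.263, 0.580)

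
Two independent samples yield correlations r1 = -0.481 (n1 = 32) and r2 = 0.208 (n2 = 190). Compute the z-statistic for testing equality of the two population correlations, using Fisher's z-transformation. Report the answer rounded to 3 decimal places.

-3.685

Fisher z-transforms: z1 = atanh(-0.481) = -0.524284, z2 = atanh(0.208) = 0.211080; difference d = -0.735364
Var(d) = 1/29 + 1/187 = 0.0344828 + 0.0053476 = 0.0398304
z = d/√Var(d) = -0.735364 / √0.0398304 = -0.735364 / 0.199576 = -3.685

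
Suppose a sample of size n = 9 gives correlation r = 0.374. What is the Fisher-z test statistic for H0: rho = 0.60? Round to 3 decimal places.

-0.735

Fisher z: atanh(0.374) = 0.393066, atanh(0.60) = 0.693147
z = (z_r − z_0)·√(n−3) = (0.393066 − 0.693147)·√6 = -0.300081 · 2.449490 = -0.735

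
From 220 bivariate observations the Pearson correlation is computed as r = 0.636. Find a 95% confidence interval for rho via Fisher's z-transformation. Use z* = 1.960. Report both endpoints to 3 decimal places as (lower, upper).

z_r = atanh(0.636) = 0.751428;  SE = 1/√(n−3) = 1/√217 = 0.067884
z-limits: 0.751428 ± 1.960·0.067884 = 0.751428 ± 0.133053 = [0.618375, 0.884481]
ρ-limits: (tanh 0.618375, tanh 0.884481) = (0.550, 0.709)

(0.550, 0.709)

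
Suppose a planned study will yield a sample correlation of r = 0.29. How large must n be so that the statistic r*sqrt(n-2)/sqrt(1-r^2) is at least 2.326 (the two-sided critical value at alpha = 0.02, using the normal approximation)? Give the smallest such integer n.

61

r√(n−2)/√(1−r²) ≥ 2.326  ⇔  n−2 ≥ (2.326)²·(1−r²)/r²
(1−r²)/r² = (1−0.0841)/0.0841 = 10.8906
n ≥ 2 + 5.410276·10.8906 = 2 + 58.9212 = 60.9212
⌈60.9212⌉ = 61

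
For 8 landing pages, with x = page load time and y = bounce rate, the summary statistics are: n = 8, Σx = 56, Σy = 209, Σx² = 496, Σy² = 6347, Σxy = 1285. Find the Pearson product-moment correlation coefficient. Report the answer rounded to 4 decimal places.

S_xy = nΣxy − ΣxΣy = 8·1285 − 56·209 = 10280 − 11704 = -1424
S_xx = nΣx² − (Σx)² = 8·496 − 56² = 3968 − 3136 = 832
S_yy = nΣy² − (Σy)² = 8·6347 − 209² = 50776 − 43681 = 7095
r = S_xy / √(S_xx·S_yy) = -1424 / √(832·7095) = -1424 / √5903040 = -1424 / 2429.6173 = -0.5861

-0.5861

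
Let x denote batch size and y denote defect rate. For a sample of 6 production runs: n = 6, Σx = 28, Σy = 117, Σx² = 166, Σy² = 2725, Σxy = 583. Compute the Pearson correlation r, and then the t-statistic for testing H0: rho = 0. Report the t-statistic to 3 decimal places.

S_xy = nΣxy − ΣxΣy = 6·583 − 28·117 = 3498 − 3276 = 222
S_xx = nΣx² − (Σx)² = 6·166 − 28² = 996 − 784 = 212
S_yy = nΣy² − (Σy)² = 6·2725 − 117² = 16350 − 13689 = 2661
r = S_xy / √(S_xx·S_yy) = 222 / √(212·2661) = 222 / √564132 = 222 / 751.0872 = 0.2956
t = r·√(n−2)/√(1−r²) = 0.2956·√4 / √(1−0.087379) = 0.591200 / 0.955312 = 0.619

0.619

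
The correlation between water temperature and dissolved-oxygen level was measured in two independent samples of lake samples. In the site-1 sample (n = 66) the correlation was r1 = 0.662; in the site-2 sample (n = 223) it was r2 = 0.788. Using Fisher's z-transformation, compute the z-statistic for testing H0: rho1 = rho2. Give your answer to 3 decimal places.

-1.888

z1 = atanh(0.662) = 0.796366,  z2 = atanh(0.788) = 1.066133
SE = √(1/(n1−3) + 1/(n2−3)) = √(1/63 + 1/220) = √(0.0158730 + 0.0045455) = √0.0204185 = 0.142893
z = (z1 − z2)/SE = (0.796366 − 1.066133) / 0.142893 = -0.269767 / 0.142893 = -1.888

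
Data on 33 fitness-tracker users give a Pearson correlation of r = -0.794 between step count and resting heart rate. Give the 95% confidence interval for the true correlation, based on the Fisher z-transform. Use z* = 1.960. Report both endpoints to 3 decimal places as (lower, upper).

z_r = atanh(-0.794) = -1.082163;  SE = 1/√(n−3) = 1/√30 = 0.182574
z-limits: -1.082163 ± 1.960·0.182574 = -1.082163 ± 0.357845 = [-1.440008, -0.724318]
ρ-limits: (tanh -1.440008, tanh -0.724318) = (-0.894, -0.620)

(-0.894, -0.620)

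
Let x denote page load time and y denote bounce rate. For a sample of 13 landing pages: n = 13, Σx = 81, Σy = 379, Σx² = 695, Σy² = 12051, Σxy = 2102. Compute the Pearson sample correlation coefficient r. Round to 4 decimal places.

Numerator: nΣxy − (Σx)(Σy) = 13·2102 − (81)(379) = -3373
Denominator: √[(nΣx²−(Σx)²)(nΣy²−(Σy)²)]
  nΣx²−(Σx)² = 13·695 − 6561 = 2474;  nΣy²−(Σy)² = 13·12051 − 143641 = 13022
  √(2474·13022) = √32216428 = 5675.9517
r = -3373 / 5675.9517 = -0.5943

-0.5943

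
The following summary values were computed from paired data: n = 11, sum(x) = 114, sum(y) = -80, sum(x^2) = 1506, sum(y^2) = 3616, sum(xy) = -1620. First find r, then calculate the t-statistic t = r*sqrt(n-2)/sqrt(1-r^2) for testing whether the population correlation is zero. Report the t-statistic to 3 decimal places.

-3.959

Numerator: nΣxy − (Σx)(Σy) = 11·(-1620) − (114)(-80) = -8700
Denominator: √[(nΣx²−(Σx)²)(nΣy²−(Σy)²)]
  nΣx²−(Σx)² = 11·1506 − 12996 = 3570;  nΣy²−(Σy)² = 11·3616 − 6400 = 33376
  √(3570·33376) = √119152320 = 10915.6915
r = -8700 / 10915.6915 = -0.7970
t = r·√(n−2)/√(1−r²) = -0.7970·√9 / √(1−0.635209) = -2.391000 / 0.603979 = -3.959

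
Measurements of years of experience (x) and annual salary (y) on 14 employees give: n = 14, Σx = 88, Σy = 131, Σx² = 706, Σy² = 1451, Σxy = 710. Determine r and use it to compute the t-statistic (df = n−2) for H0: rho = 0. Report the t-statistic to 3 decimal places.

-2.676

Numerator: nΣxy − (Σx)(Σy) = 14·710 − (88)(131) = -1588
Denominator: √[(nΣx²−(Σx)²)(nΣy²−(Σy)²)]
  nΣx²−(Σx)² = 14·706 − 7744 = 2140;  nΣy²−(Σy)² = 14·1451 − 17161 = 3153
  √(2140·3153) = √6747420 = 2597.5796
r = -1588 / 2597.5796 = -0.6113
t = r·√(n−2)/√(1−r²) = -0.6113·√12 / √(1−0.373688) = -2.117605 / 0.791399 = -2.676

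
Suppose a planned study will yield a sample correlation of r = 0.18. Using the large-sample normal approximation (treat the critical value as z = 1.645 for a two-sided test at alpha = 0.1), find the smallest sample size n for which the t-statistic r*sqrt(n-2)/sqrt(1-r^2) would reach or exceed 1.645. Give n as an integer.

83

Need r·√(n−2)/√(1−r²) ≥ 1.645
√(n−2) ≥ 1.645·√(1−0.0324) / 0.18 = 1.645·0.983667 / 0.18 = 8.9896
n−2 ≥ 80.8129  ⇒  n ≥ 82.8129
Smallest integer n = 83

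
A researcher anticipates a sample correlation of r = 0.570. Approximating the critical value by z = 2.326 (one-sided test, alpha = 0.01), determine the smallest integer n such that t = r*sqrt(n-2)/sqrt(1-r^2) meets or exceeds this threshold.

r√(n−2)/√(1−r²) ≥ 2.326  ⇔  n−2 ≥ (2.326)²·(1−r²)/r²
(1−r²)/r² = (1−0.324900)/0.324900 = 2.0779
n ≥ 2 + 5.410276·2.0779 = 2 + 11.2420 = 13.2420
⌈13.2420⌉ = 14

14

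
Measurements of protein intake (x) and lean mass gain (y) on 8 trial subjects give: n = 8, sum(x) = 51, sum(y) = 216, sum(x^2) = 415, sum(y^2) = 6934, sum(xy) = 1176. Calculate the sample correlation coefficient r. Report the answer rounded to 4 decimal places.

Numerator: nΣxy − (Σx)(Σy) = 8·1176 − (51)(216) = -1608
Denominator: √[(nΣx²−(Σx)²)(nΣy²−(Σy)²)]
  nΣx²−(Σx)² = 8·415 − 2601 = 719;  nΣy²−(Σy)² = 8·6934 − 46656 = 8816
  √(719·8816) = √6338704 = 2517.6783
r = -1608 / 2517.6783 = -0.6387

-0.6387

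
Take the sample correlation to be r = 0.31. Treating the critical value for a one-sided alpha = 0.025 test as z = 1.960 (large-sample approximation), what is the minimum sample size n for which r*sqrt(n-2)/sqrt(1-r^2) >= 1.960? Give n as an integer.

39

Need r·√(n−2)/√(1−r²) ≥ 1.960
√(n−2) ≥ 1.960·√(1−0.0961) / 0.31 = 1.960·0.950737 / 0.31 = 6.0111
n−2 ≥ 36.1333  ⇒  n ≥ 38.1333
Smallest integer n = 39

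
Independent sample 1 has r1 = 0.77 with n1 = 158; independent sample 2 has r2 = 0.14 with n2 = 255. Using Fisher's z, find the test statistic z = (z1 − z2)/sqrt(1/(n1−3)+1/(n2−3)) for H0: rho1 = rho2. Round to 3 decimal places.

8.615

z1 = atanh(0.77) = 1.020328,  z2 = atanh(0.14) = 0.140926
SE = √(1/(n1−3) + 1/(n2−3)) = √(1/155 + 1/252) = √(0.0064516 + 0.0039683) = √0.0104199 = 0.102078
z = (z1 − z2)/SE = (1.020328 − 0.140926) / 0.102078 = 0.879402 / 0.102078 = 8.615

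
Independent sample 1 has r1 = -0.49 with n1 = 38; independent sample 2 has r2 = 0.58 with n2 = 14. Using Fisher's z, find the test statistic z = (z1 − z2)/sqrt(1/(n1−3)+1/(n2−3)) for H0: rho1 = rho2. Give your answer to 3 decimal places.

Fisher z-transforms: z1 = atanh(-0.49) = -0.536060, z2 = atanh(0.58) = 0.662463; difference d = -1.198523
Var(d) = 1/35 + 1/11 = 0.0285714 + 0.0909091 = 0.1194805
z = d/√Var(d) = -1.198523 / √0.1194805 = -1.198523 / 0.345660 = -3.467

-3.467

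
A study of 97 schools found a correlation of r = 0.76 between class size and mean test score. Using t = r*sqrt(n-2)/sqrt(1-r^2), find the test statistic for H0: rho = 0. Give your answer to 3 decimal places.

1 − r² = 1 − 0.5776 = 0.4224;  √(1−r²) = 0.649923
√(n−2) = √95 = 9.746794
t = r·√(n−2)/√(1−r²) = 0.76 · 9.746794 / 0.649923 = 11.398

11.398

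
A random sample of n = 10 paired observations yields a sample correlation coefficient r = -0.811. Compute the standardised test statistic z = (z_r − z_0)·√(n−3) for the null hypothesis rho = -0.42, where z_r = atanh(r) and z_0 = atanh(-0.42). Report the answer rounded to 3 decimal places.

Fisher z: atanh(-0.811) = -1.129944, atanh(-0.42) = -0.447692
z = (z_r − z_0)·√(n−3) = (-1.129944 − (-0.447692))·√7 = -0.682252 · 2.645751 = -1.805

-1.805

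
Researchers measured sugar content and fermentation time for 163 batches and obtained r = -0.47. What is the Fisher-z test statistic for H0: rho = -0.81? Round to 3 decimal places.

z_r = atanh(-0.47) = -0.510070,  z_0 = atanh(-0.81) = -1.127029
SE = 1/√(n−3) = 1/√160 = 0.079057
z = (z_r − z_0)/SE = (-0.510070 − (-1.127029)) / 0.079057 = 0.616959 / 0.079057 = 7.804

7.804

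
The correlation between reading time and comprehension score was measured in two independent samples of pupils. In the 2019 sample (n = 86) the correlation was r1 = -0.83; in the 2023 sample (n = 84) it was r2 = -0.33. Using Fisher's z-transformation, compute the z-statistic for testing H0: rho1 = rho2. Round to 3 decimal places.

-5.412

z1 = atanh(-0.83) = -1.188136,  z2 = atanh(-0.33) = -0.342828
SE = √(1/(n1−3) + 1/(n2−3)) = √(1/83 + 1/81) = √(0.0120482 + 0.0123457) = √0.0243939 = 0.156185
z = (z1 − z2)/SE = (-1.188136 − (-0.342828)) / 0.156185 = -0.845308 / 0.156185 = -5.412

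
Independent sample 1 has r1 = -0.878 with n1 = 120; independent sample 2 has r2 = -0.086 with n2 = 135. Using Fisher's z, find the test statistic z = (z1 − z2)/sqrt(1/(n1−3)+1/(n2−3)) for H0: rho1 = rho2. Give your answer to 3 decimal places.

-10.087

Fisher z-transforms: z1 = atanh(-0.878) = -1.366971, z2 = atanh(-0.086) = -0.086213; difference d = -1.280758
Var(d) = 1/117 + 1/132 = 0.0085470 + 0.0075758 = 0.0161228
z = d/√Var(d) = -1.280758 / √0.0161228 = -1.280758 / 0.126976 = -10.087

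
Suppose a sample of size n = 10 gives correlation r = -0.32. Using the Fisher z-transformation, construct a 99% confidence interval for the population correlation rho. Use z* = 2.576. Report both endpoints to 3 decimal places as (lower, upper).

Fisher z: z_r = atanh(r) = ½·ln((1+(-0.32))/(1−(-0.32))) = -0.331647
SE(z) = 1/√(n−3) = 1/√7 = 0.377964
99% ⇒ z* = 2.576; margin = 2.576·0.377964 = 0.973635
CI on z-scale: (-1.305282, 0.641988)
Back-transform: tanh(-1.305282) = -0.863077, tanh(0.641988) = 0.566252

(-0.863, 0.566)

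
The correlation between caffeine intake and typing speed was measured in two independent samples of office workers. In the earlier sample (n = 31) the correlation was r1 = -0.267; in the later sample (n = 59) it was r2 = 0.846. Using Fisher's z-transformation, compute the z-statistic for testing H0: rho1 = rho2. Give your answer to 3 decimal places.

z1 = atanh(-0.267) = -0.273631,  z2 = atanh(0.846) = 1.241912
SE = √(1/(n1−3) + 1/(n2−3)) = √(1/28 + 1/56) = √(0.0357143 + 0.0178571) = √0.0535714 = 0.231455
z = (z1 − z2)/SE = (-0.273631 − 1.241912) / 0.231455 = -1.515543 / 0.231455 = -6.548

-6.548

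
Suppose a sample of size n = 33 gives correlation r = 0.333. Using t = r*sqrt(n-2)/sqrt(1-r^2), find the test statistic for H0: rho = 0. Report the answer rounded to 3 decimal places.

t = r·√(n−2) / √(1−r²) with r = 0.333, n = 33
  = 0.333·√31 / √(1 − 0.110889)
  = 0.333·5.567764 / 0.942927
  = 1.854065 / 0.942927 = 1.966

1.966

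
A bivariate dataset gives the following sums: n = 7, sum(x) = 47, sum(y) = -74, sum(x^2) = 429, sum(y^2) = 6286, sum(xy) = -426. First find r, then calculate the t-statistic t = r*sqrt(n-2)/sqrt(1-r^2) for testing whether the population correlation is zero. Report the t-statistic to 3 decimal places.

0.201

Numerator: nΣxy − (Σx)(Σy) = 7·(-426) − (47)(-74) = 496
Denominator: √[(nΣx²−(Σx)²)(nΣy²−(Σy)²)]
  nΣx²−(Σx)² = 7·429 − 2209 = 794;  nΣy²−(Σy)² = 7·6286 − 5476 = 38526
  √(794·38526) = √30589644 = 5530.7905
r = 496 / 5530.7905 = 0.0897
t = r·√(n−2)/√(1−r²) = 0.0897·√5 / √(1−0.008046) = 0.200575 / 0.995969 = 0.201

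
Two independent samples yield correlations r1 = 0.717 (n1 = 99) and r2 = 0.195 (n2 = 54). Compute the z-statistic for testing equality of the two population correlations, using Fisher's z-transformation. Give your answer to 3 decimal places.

z1 = atanh(0.717) = 0.901443,  z2 = atanh(0.195) = 0.197530
SE = √(1/(n1−3) + 1/(n2−3)) = √(1/96 + 1/51) = √(0.0104167 + 0.0196078) = √0.0300245 = 0.173276
z = (z1 − z2)/SE = (0.901443 − 0.197530) / 0.173276 = 0.703913 / 0.173276 = 4.062

4.062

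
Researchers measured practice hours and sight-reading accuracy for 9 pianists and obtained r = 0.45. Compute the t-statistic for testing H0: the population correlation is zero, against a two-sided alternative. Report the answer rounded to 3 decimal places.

1.333

t = r·√(n−2) / √(1−r²) with r = 0.45, n = 9
  = 0.45·√7 / √(1 − 0.2025)
  = 0.45·2.645751 / 0.893029
  = 1.190588 / 0.893029 = 1.333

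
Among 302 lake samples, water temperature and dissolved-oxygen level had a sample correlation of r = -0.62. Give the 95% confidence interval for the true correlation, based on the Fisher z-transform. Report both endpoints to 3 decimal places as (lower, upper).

(-0.685, -0.545)

Fisher z: z_r = atanh(r) = ½·ln((1+(-0.62))/(1−(-0.62))) = -0.725005
SE(z) = 1/√(n−3) = 1/√299 = 0.057831
95% ⇒ z* = 1.960; margin = 1.960·0.057831 = 0.113349
CI on z-scale: (-0.838354, -0.611656)
Back-transform: tanh(-0.838354) = -0.684936, tanh(-0.611656) = -0.545292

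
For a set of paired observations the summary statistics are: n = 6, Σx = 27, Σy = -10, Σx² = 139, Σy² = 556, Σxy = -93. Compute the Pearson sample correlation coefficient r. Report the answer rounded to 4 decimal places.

-0.4941

S_xy = nΣxy − ΣxΣy = 6·(-93) − 27·(-10) = -558 − (-270) = -288
S_xx = nΣx² − (Σx)² = 6·139 − 27² = 834 − 729 = 105
S_yy = nΣy² − (Σy)² = 6·556 − (-10)² = 3336 − 100 = 3236
r = S_xy / √(S_xx·S_yy) = -288 / √(105·3236) = -288 / √339780 = -288 / 582.9065 = -0.4941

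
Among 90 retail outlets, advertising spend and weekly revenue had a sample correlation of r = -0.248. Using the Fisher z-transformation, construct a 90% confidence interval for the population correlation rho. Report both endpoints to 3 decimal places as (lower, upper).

(-0.405, -0.077)

Fisher z: z_r = atanh(r) = ½·ln((1+(-0.248))/(1−(-0.248))) = -0.253281
SE(z) = 1/√(n−3) = 1/√87 = 0.107211
90% ⇒ z* = 1.645; margin = 1.645·0.107211 = 0.176362
CI on z-scale: (-0.429643, -0.076919)
Back-transform: tanh(-0.429643) = -0.405023, tanh(-0.076919) = -0.076768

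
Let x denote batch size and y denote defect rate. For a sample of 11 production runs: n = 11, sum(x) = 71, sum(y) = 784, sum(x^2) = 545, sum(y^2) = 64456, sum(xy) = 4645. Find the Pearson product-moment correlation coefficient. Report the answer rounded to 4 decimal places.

-0.4816

S_xy = nΣxy − ΣxΣy = 11·4645 − 71·784 = 51095 − 55664 = -4569
S_xx = nΣx² − (Σx)² = 11·545 − 71² = 5995 − 5041 = 954
S_yy = nΣy² − (Σy)² = 11·64456 − 784² = 709016 − 614656 = 94360
r = S_xy / √(S_xx·S_yy) = -4569 / √(954·94360) = -4569 / √90019440 = -4569 / 9487.8575 = -0.4816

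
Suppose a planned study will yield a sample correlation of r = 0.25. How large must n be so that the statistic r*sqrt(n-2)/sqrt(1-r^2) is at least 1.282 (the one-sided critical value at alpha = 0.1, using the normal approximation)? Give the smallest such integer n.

r√(n−2)/√(1−r²) ≥ 1.282  ⇔  n−2 ≥ (1.282)²·(1−r²)/r²
(1−r²)/r² = (1−0.0625)/0.0625 = 15.0000
n ≥ 2 + 1.643524·15.0000 = 2 + 24.6529 = 26.6529
⌈26.6529⌉ = 27

27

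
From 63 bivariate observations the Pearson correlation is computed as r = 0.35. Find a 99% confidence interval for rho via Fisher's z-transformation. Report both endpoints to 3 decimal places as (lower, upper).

Fisher z: z_r = atanh(r) = ½·ln((1+0.35)/(1−0.35)) = 0.365444
SE(z) = 1/√(n−3) = 1/√60 = 0.129099
99% ⇒ z* = 2.576; margin = 2.576·0.129099 = 0.332559
CI on z-scale: (0.032885, 0.698003)
Back-transform: tanh(0.032885) = 0.032873, tanh(0.698003) = 0.603099

(0.033, 0.603)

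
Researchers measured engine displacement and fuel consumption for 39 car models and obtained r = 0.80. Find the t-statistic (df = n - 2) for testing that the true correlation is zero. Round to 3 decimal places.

8.110

t = r·√(n−2) / √(1−r²) with r = 0.80, n = 39
  = 0.80·√37 / √(1 − 0.6400)
  = 0.80·6.082763 / 0.600000
  = 4.866210 / 0.600000 = 8.110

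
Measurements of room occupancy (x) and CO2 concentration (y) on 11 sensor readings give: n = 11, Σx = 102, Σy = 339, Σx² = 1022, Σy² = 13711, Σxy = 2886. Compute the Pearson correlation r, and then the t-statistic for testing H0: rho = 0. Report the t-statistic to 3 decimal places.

Numerator: nΣxy − (Σx)(Σy) = 11·2886 − (102)(339) = -2832
Denominator: √[(nΣx²−(Σx)²)(nΣy²−(Σy)²)]
  nΣx²−(Σx)² = 11·1022 − 10404 = 838;  nΣy²−(Σy)² = 11·13711 − 114921 = 35900
  √(838·35900) = √30084200 = 5484.9066
r = -2832 / 5484.9066 = -0.5163
t = r·√(n−2)/√(1−r²) = -0.5163·√9 / √(1−0.266566) = -1.548900 / 0.856408 = -1.809

-1.809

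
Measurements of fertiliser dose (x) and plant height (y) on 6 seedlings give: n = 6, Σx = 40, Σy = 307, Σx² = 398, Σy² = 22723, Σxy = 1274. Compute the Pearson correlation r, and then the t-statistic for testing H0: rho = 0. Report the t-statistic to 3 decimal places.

S_xy = nΣxy − ΣxΣy = 6·1274 − 40·307 = 7644 − 12280 = -4636
S_xx = nΣx² − (Σx)² = 6·398 − 40² = 2388 − 1600 = 788
S_yy = nΣy² − (Σy)² = 6·22723 − 307² = 136338 − 94249 = 42089
r = S_xy / √(S_xx·S_yy) = -4636 / √(788·42089) = -4636 / √33166132 = -4636 / 5759.0044 = -0.8050
t = r·√(n−2)/√(1−r²) = -0.8050·√4 / √(1−0.648025) = -1.610000 / 0.593275 = -2.714

-2.714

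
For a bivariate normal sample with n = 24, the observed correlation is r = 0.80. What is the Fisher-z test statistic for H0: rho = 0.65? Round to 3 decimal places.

1.482

z_r = atanh(0.80) = 1.098612,  z_0 = atanh(0.65) = 0.775299
SE = 1/√(n−3) = 1/√21 = 0.218218
z = (z_r − z_0)/SE = (1.098612 − 0.775299) / 0.218218 = 0.323313 / 0.218218 = 1.482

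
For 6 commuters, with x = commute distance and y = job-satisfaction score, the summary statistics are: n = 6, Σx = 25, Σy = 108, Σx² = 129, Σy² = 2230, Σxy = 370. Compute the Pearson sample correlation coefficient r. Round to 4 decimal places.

-0.9493

Numerator: nΣxy − (Σx)(Σy) = 6·370 − (25)(108) = -480
Denominator: √[(nΣx²−(Σx)²)(nΣy²−(Σy)²)]
  nΣx²−(Σx)² = 6·129 − 625 = 149;  nΣy²−(Σy)² = 6·2230 − 11664 = 1716
  √(149·1716) = √255684 = 505.6521
r = -480 / 505.6521 = -0.9493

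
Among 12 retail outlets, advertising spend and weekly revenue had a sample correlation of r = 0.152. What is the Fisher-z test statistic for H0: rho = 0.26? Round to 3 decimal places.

-0.339

Fisher z: atanh(0.152) = 0.153187, atanh(0.26) = 0.266108
z = (z_r − z_0)·√(n−3) = (0.153187 − 0.266108)·√9 = -0.112921 · 3.000000 = -0.339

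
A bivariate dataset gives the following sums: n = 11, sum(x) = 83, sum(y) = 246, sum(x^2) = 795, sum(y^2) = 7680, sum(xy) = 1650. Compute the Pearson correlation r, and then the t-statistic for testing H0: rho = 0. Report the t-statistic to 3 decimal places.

S_xy = nΣxy − ΣxΣy = 11·1650 − 83·246 = 18150 − 20418 = -2268
S_xx = nΣx² − (Σx)² = 11·795 − 83² = 8745 − 6889 = 1856
S_yy = nΣy² − (Σy)² = 11·7680 − 246² = 84480 − 60516 = 23964
r = S_xy / √(S_xx·S_yy) = -2268 / √(1856·23964) = -2268 / √44477184 = -2268 / 6669.1217 = -0.3401
t = r·√(n−2)/√(1−r²) = -0.3401·√9 / √(1−0.115668) = -1.020300 / 0.940389 = -1.085

-1.085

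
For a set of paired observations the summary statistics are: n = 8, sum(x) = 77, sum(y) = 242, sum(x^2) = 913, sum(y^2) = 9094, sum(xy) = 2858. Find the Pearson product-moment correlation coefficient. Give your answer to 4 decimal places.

0.9577

S_xy = nΣxy − ΣxΣy = 8·2858 − 77·242 = 22864 − 18634 = 4230
S_xx = nΣx² − (Σx)² = 8·913 − 77² = 7304 − 5929 = 1375
S_yy = nΣy² − (Σy)² = 8·9094 − 242² = 72752 − 58564 = 14188
r = S_xy / √(S_xx·S_yy) = 4230 / √(1375·14188) = 4230 / √19508500 = 4230 / 4416.8428 = 0.9577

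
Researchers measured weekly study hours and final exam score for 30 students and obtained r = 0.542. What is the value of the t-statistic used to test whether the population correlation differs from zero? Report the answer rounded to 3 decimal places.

t = r·√(n−2) / √(1−r²) with r = 0.542, n = 30
  = 0.542·√28 / √(1 − 0.293764)
  = 0.542·5.291503 / 0.840378
  = 2.867995 / 0.840378 = 3.413

3.413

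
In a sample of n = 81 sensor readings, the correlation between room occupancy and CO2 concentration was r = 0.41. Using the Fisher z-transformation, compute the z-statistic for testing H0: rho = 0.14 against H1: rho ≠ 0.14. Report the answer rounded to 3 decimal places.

z_r = atanh(0.41) = 0.435611,  z_0 = atanh(0.14) = 0.140926
SE = 1/√(n−3) = 1/√78 = 0.113228
z = (z_r − z_0)/SE = (0.435611 − 0.140926) / 0.113228 = 0.294685 / 0.113228 = 2.603

2.603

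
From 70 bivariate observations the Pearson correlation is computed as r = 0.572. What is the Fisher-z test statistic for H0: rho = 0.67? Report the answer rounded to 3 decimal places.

-1.312

Fisher z: atanh(0.572) = 0.650490, atanh(0.67) = 0.810743
z = (z_r − z_0)·√(n−3) = (0.650490 − 0.810743)·√67 = -0.160253 · 8.185353 = -1.312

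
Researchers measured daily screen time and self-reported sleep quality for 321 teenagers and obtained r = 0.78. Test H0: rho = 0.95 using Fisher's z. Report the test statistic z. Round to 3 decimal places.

-14.024

z_r = atanh(0.78) = 1.045371,  z_0 = atanh(0.95) = 1.831781
SE = 1/√(n−3) = 1/√318 = 0.056077
z = (z_r − z_0)/SE = (1.045371 − 1.831781) / 0.056077 = -0.786410 / 0.056077 = -14.024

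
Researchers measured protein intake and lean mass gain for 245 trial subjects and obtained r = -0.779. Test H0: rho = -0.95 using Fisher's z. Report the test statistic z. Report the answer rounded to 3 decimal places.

Fisher z: atanh(-0.779) = -1.042822, atanh(-0.95) = -1.831781
z = (z_r − z_0)·√(n−3) = (-1.042822 − (-1.831781))·√242 = 0.788959 · 15.556349 = 12.273

12.273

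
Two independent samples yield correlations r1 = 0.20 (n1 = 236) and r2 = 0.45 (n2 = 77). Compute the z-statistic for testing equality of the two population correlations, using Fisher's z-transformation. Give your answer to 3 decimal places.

-2.113

Fisher z-transforms: z1 = atanh(0.20) = 0.202733, z2 = atanh(0.45) = 0.484700; difference d = -0.281967
Var(d) = 1/233 + 1/74 = 0.0042918 + 0.0135135 = 0.0178053
z = d/√Var(d) = -0.281967 / √0.0178053 = -0.281967 / 0.133437 = -2.113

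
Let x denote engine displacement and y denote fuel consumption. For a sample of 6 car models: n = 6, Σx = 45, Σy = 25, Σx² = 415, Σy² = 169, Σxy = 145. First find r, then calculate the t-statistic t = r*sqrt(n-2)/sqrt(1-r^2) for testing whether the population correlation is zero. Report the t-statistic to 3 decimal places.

-1.498

Numerator: nΣxy − (Σx)(Σy) = 6·145 − (45)(25) = -255
Denominator: √[(nΣx²−(Σx)²)(nΣy²−(Σy)²)]
  nΣx²−(Σx)² = 6·415 − 2025 = 465;  nΣy²−(Σy)² = 6·169 − 625 = 389
  √(465·389) = √180885 = 425.3058
r = -255 / 425.3058 = -0.5996
t = r·√(n−2)/√(1−r²) = -0.5996·√4 / √(1−0.359520) = -1.199200 / 0.800300 = -1.498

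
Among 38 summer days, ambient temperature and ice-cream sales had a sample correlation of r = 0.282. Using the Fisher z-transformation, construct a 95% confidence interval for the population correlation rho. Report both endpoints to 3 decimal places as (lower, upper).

(-0.041, 0.552)

z_r = atanh(0.282) = 0.289854;  SE = 1/√(n−3) = 1/√35 = 0.169031
z-limits: 0.289854 ± 1.960·0.169031 = 0.289854 ± 0.331301 = [-0.041447, 0.621155]
ρ-limits: (tanh -0.041447, tanh 0.621155) = (-0.041, 0.552)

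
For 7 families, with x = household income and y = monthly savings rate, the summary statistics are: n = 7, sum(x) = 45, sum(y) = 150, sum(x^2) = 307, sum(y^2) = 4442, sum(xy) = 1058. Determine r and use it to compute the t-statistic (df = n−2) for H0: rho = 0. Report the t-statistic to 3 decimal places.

Numerator: nΣxy − (Σx)(Σy) = 7·1058 − (45)(150) = 656
Denominator: √[(nΣx²−(Σx)²)(nΣy²−(Σy)²)]
  nΣx²−(Σx)² = 7·307 − 2025 = 124;  nΣy²−(Σy)² = 7·4442 − 22500 = 8594
  √(124·8594) = √1065656 = 1032.3062
r = 656 / 1032.3062 = 0.6355
t = r·√(n−2)/√(1−r²) = 0.6355·√5 / √(1−0.403860) = 1.421021 / 0.772101 = 1.840

1.840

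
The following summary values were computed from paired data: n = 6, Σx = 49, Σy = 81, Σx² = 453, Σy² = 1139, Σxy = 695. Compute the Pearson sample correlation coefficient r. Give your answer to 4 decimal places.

Numerator: nΣxy − (Σx)(Σy) = 6·695 − (49)(81) = 201
Denominator: √[(nΣx²−(Σx)²)(nΣy²−(Σy)²)]
  nΣx²−(Σx)² = 6·453 − 2401 = 317;  nΣy²−(Σy)² = 6·1139 − 6561 = 273
  √(317·273) = √86541 = 294.1785
r = 201 / 294.1785 = 0.6833

0.6833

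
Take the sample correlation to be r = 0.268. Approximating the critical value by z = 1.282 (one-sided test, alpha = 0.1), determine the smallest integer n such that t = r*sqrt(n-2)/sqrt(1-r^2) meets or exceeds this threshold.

Need r·√(n−2)/√(1−r²) ≥ 1.282
√(n−2) ≥ 1.282·√(1−0.071824) / 0.268 = 1.282·0.963419 / 0.268 = 4.6086
n−2 ≥ 21.2392  ⇒  n ≥ 23.2392
Smallest integer n = 24

24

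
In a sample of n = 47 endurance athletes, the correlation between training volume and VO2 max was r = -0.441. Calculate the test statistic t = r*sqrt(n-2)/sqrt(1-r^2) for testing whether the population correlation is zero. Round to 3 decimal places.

-3.296

t = r·√(n−2) / √(1−r²) with r = -0.441, n = 47
  = -0.441·√45 / √(1 − 0.194481)
  = -0.441·6.708204 / 0.897507
  = -2.958318 / 0.897507 = -3.296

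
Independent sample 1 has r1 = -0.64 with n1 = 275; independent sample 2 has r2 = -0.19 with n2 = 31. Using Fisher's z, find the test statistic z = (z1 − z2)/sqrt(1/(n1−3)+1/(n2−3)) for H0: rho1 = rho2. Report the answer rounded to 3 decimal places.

z1 = atanh(-0.64) = -0.758174,  z2 = atanh(-0.19) = -0.192337
SE = √(1/(n1−3) + 1/(n2−3)) = √(1/272 + 1/28) = √(0.0036765 + 0.0357143) = √0.0393908 = 0.198471
z = (z1 − z2)/SE = (-0.758174 − (-0.192337)) / 0.198471 = -0.565837 / 0.198471 = -2.851

-2.851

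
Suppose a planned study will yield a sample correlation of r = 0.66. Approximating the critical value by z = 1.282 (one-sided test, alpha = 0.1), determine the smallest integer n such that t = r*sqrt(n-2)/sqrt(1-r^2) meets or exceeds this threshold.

5

Need r·√(n−2)/√(1−r²) ≥ 1.282
√(n−2) ≥ 1.282·√(1−0.4356) / 0.66 = 1.282·0.751266 / 0.66 = 1.4593
n−2 ≥ 2.1296  ⇒  n ≥ 4.1296
Smallest integer n = 5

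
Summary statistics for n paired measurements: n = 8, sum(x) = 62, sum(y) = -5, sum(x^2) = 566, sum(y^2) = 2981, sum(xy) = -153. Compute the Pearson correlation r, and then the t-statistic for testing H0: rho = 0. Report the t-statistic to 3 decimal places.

-0.569

Numerator: nΣxy − (Σx)(Σy) = 8·(-153) − (62)(-5) = -914
Denominator: √[(nΣx²−(Σx)²)(nΣy²−(Σy)²)]
  nΣx²−(Σx)² = 8·566 − 3844 = 684;  nΣy²−(Σy)² = 8·2981 − 25 = 23823
  √(684·23823) = √16294932 = 4036.6982
r = -914 / 4036.6982 = -0.2264
t = r·√(n−2)/√(1−r²) = -0.2264·√6 / √(1−0.051257) = -0.554564 / 0.974034 = -0.569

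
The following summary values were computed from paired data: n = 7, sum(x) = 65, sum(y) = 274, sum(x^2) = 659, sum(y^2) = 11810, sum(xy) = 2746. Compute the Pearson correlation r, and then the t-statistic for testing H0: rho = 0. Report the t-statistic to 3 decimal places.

S_xy = nΣxy − ΣxΣy = 7·2746 − 65·274 = 19222 − 17810 = 1412
S_xx = nΣx² − (Σx)² = 7·659 − 65² = 4613 − 4225 = 388
S_yy = nΣy² − (Σy)² = 7·11810 − 274² = 82670 − 75076 = 7594
r = S_xy / √(S_xx·S_yy) = 1412 / √(388·7594) = 1412 / √2946472 = 1412 / 1716.5291 = 0.8226
t = r·√(n−2)/√(1−r²) = 0.8226·√5 / √(1−0.676671) = 1.839390 / 0.568620 = 3.235

3.235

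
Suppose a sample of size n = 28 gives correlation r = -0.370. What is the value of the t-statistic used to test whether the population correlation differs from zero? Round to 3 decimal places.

1 − r² = 1 − 0.136900 = 0.863100;  √(1−r²) = 0.929032
√(n−2) = √26 = 5.099020
t = r·√(n−2)/√(1−r²) = -0.370 · 5.099020 / 0.929032 = -2.031

-2.031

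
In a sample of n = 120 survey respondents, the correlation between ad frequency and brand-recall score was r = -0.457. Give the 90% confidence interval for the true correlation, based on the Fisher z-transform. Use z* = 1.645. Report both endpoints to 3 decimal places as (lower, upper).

(-0.569, -0.329)

z_r = atanh(-0.457) = -0.493513;  SE = 1/√(n−3) = 1/√117 = 0.092450
z-limits: -0.493513 ± 1.645·0.092450 = -0.493513 ± 0.152080 = [-0.645593, -0.341433]
ρ-limits: (tanh -0.645593, tanh -0.341433) = (-0.569, -0.329)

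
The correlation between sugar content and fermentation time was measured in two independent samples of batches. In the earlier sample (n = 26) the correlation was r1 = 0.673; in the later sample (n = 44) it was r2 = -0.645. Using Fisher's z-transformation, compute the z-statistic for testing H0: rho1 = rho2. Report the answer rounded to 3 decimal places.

6.076

z1 = atanh(0.673) = 0.816207,  z2 = atanh(-0.645) = -0.766689
SE = √(1/(n1−3) + 1/(n2−3)) = √(1/23 + 1/41) = √(0.0434783 + 0.0243902) = √0.0678685 = 0.260516
z = (z1 − z2)/SE = (0.816207 − (-0.766689)) / 0.260516 = 1.582896 / 0.260516 = 6.076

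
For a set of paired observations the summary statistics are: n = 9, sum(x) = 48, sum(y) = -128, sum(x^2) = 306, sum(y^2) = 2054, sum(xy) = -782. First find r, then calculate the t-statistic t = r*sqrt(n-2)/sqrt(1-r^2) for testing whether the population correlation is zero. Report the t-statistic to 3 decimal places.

-6.176

Numerator: nΣxy − (Σx)(Σy) = 9·(-782) − (48)(-128) = -894
Denominator: √[(nΣx²−(Σx)²)(nΣy²−(Σy)²)]
  nΣx²−(Σx)² = 9·306 − 2304 = 450;  nΣy²−(Σy)² = 9·2054 − 16384 = 2102
  √(450·2102) = √945900 = 972.5739
r = -894 / 972.5739 = -0.9192
t = r·√(n−2)/√(1−r²) = -0.9192·√7 / √(1−0.844929) = -2.431975 / 0.393791 = -6.176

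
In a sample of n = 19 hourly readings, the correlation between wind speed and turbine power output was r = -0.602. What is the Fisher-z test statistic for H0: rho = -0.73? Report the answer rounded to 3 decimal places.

0.930

Fisher z: atanh(-0.602) = -0.696278, atanh(-0.73) = -0.928727
z = (z_r − z_0)·√(n−3) = (-0.696278 − (-0.928727))·√16 = 0.232449 · 4.000000 = 0.930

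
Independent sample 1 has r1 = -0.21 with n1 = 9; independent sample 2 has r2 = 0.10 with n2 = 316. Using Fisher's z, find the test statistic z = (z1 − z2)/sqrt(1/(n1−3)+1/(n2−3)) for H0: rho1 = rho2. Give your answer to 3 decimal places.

Fisher z-transforms: z1 = atanh(-0.21) = -0.213171, z2 = atanh(0.10) = 0.100335; difference d = -0.313506
Var(d) = 1/6 + 1/313 = 0.1666667 + 0.0031949 = 0.1698616
z = d/√Var(d) = -0.313506 / √0.1698616 = -0.313506 / 0.412143 = -0.761

-0.761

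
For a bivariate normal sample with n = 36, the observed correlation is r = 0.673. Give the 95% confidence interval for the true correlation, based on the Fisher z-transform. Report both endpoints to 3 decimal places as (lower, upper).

(0.442, 0.820)

Fisher z: z_r = atanh(r) = ½·ln((1+0.673)/(1−0.673)) = 0.816207
SE(z) = 1/√(n−3) = 1/√33 = 0.174078
95% ⇒ z* = 1.960; margin = 1.960·0.174078 = 0.341193
CI on z-scale: (0.475014, 1.157400)
Back-transform: tanh(0.475014) = 0.442242, tanh(1.157400) = 0.820191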